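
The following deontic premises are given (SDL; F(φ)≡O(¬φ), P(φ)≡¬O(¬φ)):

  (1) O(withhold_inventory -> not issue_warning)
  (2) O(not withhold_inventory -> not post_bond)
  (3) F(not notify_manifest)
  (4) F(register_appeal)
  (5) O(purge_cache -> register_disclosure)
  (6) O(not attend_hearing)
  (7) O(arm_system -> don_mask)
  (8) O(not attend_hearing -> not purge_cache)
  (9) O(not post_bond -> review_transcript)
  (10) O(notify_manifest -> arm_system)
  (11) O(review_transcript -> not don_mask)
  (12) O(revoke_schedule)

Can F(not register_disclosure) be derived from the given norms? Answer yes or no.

Premise 5 is O(purge_cache -> register_disclosure), but O(purge_cache) is not derivable from the premises, so it does not yield O(register_disclosure).
No other premise forces O(register_disclosure). An ideal world satisfying every premise can still have not register_disclosure true, so F(not register_disclosure) is not derivable.

No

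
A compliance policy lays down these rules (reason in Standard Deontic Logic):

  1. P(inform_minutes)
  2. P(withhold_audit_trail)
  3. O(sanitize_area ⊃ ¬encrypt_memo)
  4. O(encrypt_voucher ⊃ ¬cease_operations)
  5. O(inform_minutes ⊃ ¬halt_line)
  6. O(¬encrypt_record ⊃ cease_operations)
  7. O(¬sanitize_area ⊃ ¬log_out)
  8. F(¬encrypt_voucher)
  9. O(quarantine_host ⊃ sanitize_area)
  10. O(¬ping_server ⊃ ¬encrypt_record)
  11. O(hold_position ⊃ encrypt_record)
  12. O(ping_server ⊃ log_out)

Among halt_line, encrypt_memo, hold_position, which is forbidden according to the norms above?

encrypt_memo

F(¬encrypt_voucher) at premise 8 means O(encrypt_voucher).
From O(encrypt_voucher) and premise 4, O(encrypt_voucher ⊃ ¬cease_operations), we obtain O(¬cease_operations).
The contrapositive of premise 6 (O(¬encrypt_record ⊃ cease_operations)) is O(¬cease_operations ⊃ encrypt_record), and O(¬cease_operations) is already established, so O(encrypt_record).
Premise 10, O(¬ping_server ⊃ ¬encrypt_record), contraposes to O(encrypt_record ⊃ ping_server); with O(encrypt_record) we get O(ping_server).
Applying K to premise 12 (O(ping_server ⊃ log_out)) and O(ping_server) yields O(log_out).
Premise 7 is O(¬sanitize_area ⊃ ¬log_out); contrapositively O(log_out ⊃ sanitize_area). Since O(log_out) holds, K gives O(sanitize_area).
From O(sanitize_area) and premise 3, O(sanitize_area ⊃ ¬encrypt_memo), we obtain O(¬encrypt_memo).
So O(¬encrypt_memo) holds, i.e. encrypt_memo is forbidden. None of the other listed options is forbidden under the premises.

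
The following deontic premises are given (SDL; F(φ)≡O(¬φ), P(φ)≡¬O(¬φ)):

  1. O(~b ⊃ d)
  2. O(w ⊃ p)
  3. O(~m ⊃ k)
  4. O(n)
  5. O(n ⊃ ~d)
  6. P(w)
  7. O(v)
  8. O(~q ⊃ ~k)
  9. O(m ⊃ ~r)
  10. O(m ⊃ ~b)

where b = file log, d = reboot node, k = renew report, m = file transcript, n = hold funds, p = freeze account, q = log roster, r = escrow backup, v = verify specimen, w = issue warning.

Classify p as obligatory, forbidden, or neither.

Neither

Premise 2 is O(w ⊃ p), but O(w) is not derivable from the premises (the permission P(w) asserts only ~O(~w), not O(w)), so it does not yield O(p).
No premise or chain of K-axiom applications forces O(p), and none forces O(~p). So p is neither obligatory nor forbidden under these norms.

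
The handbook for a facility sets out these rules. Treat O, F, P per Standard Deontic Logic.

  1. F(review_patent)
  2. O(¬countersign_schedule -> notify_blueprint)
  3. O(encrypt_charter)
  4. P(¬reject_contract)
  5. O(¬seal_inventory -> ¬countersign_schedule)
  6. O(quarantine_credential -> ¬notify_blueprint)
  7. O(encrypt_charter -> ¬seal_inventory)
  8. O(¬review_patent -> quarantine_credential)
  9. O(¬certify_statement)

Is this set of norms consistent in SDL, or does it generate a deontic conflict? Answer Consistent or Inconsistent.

Inconsistent

Premise 3 states O(encrypt_charter) outright.
From O(encrypt_charter) and premise 7, O(encrypt_charter -> ¬seal_inventory), we obtain O(¬seal_inventory).
From O(¬seal_inventory) and premise 5, O(¬seal_inventory -> ¬countersign_schedule), we obtain O(¬countersign_schedule).
With premise 2, O(¬countersign_schedule -> notify_blueprint), the K-axiom yields O(notify_blueprint).
Premise 6, O(quarantine_credential -> ¬notify_blueprint), contraposes to O(notify_blueprint -> ¬quarantine_credential); with O(notify_blueprint) we get O(¬quarantine_credential).
Premise 8 is O(¬review_patent -> quarantine_credential); contrapositively O(¬quarantine_credential -> review_patent). Since O(¬quarantine_credential) holds, K gives O(review_patent).
But premise 1, F(review_patent), means O(¬review_patent).
We now have both O(review_patent) and O(¬review_patent) — review_patent is simultaneously obligatory and forbidden, violating the D-axiom.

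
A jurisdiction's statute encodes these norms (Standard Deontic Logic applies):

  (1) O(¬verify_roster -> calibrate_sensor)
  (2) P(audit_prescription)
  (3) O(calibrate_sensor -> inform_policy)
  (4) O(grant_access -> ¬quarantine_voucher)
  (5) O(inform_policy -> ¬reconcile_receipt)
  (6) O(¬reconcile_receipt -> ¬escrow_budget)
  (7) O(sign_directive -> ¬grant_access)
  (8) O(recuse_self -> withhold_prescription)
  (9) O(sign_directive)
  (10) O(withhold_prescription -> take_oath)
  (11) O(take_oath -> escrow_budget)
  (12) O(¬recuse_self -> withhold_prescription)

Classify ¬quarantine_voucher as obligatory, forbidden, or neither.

Premise 4 is O(grant_access -> ¬quarantine_voucher), but O(grant_access) is not derivable from the premises, so it does not yield O(¬quarantine_voucher).
No premise or chain of K-axiom applications forces O(¬quarantine_voucher), and none forces O(quarantine_voucher). So ¬quarantine_voucher is neither obligatory nor forbidden under these norms.

Neither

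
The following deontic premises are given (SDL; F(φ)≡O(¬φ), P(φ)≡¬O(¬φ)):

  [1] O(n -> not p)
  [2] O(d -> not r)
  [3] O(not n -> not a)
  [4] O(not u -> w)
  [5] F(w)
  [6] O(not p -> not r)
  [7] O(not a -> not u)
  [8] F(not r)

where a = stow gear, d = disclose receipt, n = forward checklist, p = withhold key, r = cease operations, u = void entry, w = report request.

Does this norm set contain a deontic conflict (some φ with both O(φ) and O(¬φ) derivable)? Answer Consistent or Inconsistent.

Premise 5 is F(w), i.e. O(not w).
Premise 4 is O(not u -> w); contrapositively O(not w -> u). Since O(not w) holds, K gives O(u).
Premise 7 is O(not a -> not u); contrapositively O(u -> a). Since O(u) holds, K gives O(a).
The contrapositive of premise 3 (O(not n -> not a)) is O(a -> n), and O(a) is already established, so O(n).
Premise 1 is O(n -> not p); since O(n), deontic closure gives O(not p).
Applying K to premise 6 (O(not p -> not r)) and O(not p) yields O(not r).
However, F(not r) at premise 8 amounts to O(r).
We now have both O(not r) and O(r) — r is simultaneously obligatory and forbidden, violating the D-axiom.

Inconsistent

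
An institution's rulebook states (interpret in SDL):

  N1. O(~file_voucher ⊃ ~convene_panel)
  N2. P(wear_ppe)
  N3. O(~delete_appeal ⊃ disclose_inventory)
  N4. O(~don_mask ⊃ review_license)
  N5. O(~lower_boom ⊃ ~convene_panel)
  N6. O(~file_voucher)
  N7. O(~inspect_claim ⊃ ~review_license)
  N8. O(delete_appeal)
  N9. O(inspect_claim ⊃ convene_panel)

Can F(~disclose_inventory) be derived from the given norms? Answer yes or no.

No

Premise 3 is O(~delete_appeal ⊃ disclose_inventory), but O(~delete_appeal) is not derivable from the premises, so it does not yield O(disclose_inventory).
No other premise forces O(disclose_inventory). An ideal world satisfying every premise can still have ~disclose_inventory true, so F(~disclose_inventory) is not derivable.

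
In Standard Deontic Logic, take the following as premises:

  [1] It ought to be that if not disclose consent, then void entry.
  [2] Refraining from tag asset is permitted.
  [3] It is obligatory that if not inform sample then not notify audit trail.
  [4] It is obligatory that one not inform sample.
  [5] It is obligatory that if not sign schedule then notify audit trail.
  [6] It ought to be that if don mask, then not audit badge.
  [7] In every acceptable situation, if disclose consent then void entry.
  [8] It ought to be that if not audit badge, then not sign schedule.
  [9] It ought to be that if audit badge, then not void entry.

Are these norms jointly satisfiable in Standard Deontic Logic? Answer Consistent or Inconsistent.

Inconsistent

Premises 1 and 7 are O(¬disclose_consent → void_entry) and O(disclose_consent → void_entry); every ideal world satisfies ¬disclose_consent or disclose_consent, so in either case void_entry holds — hence O(void_entry).
The contrapositive of premise 9 (O(audit_badge → ¬void_entry)) is O(void_entry → ¬audit_badge), and O(void_entry) is already established, so O(¬audit_badge).
From O(¬audit_badge) and premise 8, O(¬audit_badge → ¬sign_schedule), we obtain O(¬sign_schedule).
Premise 5 is O(¬sign_schedule → notify_audit_trail); since O(¬sign_schedule), deontic closure gives O(notify_audit_trail).
The contrapositive of premise 3 (O(¬inform_sample → ¬notify_audit_trail)) is O(notify_audit_trail → inform_sample), and O(notify_audit_trail) is already established, so O(inform_sample).
However, premise 4 gives O(¬inform_sample).
We now have both O(inform_sample) and O(¬inform_sample) — inform_sample is simultaneously obligatory and forbidden, violating the D-axiom.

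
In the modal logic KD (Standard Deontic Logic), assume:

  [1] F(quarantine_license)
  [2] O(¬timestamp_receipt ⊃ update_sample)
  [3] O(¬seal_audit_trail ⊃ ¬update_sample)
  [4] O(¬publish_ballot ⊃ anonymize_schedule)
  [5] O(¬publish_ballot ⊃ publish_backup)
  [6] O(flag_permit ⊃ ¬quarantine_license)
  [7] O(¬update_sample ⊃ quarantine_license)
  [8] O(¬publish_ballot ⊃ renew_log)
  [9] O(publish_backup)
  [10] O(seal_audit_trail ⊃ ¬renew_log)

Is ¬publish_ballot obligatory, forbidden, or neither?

Premise 1, F(quarantine_license), is equivalent to O(¬quarantine_license).
Premise 7 is O(¬update_sample ⊃ quarantine_license); contrapositively O(¬quarantine_license ⊃ update_sample). Since O(¬quarantine_license) holds, K gives O(update_sample).
Premise 3, O(¬seal_audit_trail ⊃ ¬update_sample), contraposes to O(update_sample ⊃ seal_audit_trail); with O(update_sample) we get O(seal_audit_trail).
Premise 10 is O(seal_audit_trail ⊃ ¬renew_log); since O(seal_audit_trail), deontic closure gives O(¬renew_log).
Premise 8, O(¬publish_ballot ⊃ renew_log), contraposes to O(¬renew_log ⊃ publish_ballot); with O(¬renew_log) we get O(publish_ballot).
Premises 2, 4, 5, 6, 9 do not contribute to this derivation.
Thus O(publish_ballot), which is F(¬publish_ballot): ¬publish_ballot is forbidden.

Forbidden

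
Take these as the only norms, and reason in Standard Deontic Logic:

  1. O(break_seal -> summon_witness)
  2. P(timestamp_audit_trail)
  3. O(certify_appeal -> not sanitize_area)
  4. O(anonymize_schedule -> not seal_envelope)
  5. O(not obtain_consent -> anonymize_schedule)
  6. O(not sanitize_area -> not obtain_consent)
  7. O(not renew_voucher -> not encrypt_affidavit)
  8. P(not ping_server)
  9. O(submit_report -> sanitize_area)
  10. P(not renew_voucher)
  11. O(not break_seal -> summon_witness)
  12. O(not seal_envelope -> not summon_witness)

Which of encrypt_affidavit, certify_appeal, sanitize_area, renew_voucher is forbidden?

certify_appeal

By case analysis on not break_seal: premise 11 gives O(not break_seal -> summon_witness) and premise 1 gives O(break_seal -> summon_witness), so O(summon_witness) either way.
Premise 12, O(not seal_envelope -> not summon_witness), contraposes to O(summon_witness -> seal_envelope); with O(summon_witness) we get O(seal_envelope).
Premise 4 is O(anonymize_schedule -> not seal_envelope); contrapositively O(seal_envelope -> not anonymize_schedule). Since O(seal_envelope) holds, K gives O(not anonymize_schedule).
The contrapositive of premise 5 (O(not obtain_consent -> anonymize_schedule)) is O(not anonymize_schedule -> obtain_consent), and O(not anonymize_schedule) is already established, so O(obtain_consent).
Premise 6, O(not sanitize_area -> not obtain_consent), contraposes to O(obtain_consent -> sanitize_area); with O(obtain_consent) we get O(sanitize_area).
The contrapositive of premise 3 (O(certify_appeal -> not sanitize_area)) is O(sanitize_area -> not certify_appeal), and O(sanitize_area) is already established, so O(not certify_appeal).
So O(not certify_appeal) holds, i.e. certify_appeal is forbidden. None of the other listed options is forbidden under the premises.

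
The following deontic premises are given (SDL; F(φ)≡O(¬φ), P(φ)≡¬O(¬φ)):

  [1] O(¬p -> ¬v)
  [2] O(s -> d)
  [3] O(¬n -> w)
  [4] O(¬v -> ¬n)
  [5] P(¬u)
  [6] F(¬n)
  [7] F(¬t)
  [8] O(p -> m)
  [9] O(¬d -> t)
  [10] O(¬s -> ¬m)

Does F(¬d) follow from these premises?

Yes

Premise 6, F(¬n), is equivalent to O(n).
Premise 4, O(¬v -> ¬n), contraposes to O(n -> v); with O(n) we get O(v).
The contrapositive of premise 1 (O(¬p -> ¬v)) is O(v -> p), and O(v) is already established, so O(p).
Premise 8 is O(p -> m); since O(p), deontic closure gives O(m).
Premise 10, O(¬s -> ¬m), contraposes to O(m -> s); with O(m) we get O(s).
From O(s) and premise 2, O(s -> d), we obtain O(d).
Premises 3, 5, 7, 9 do not contribute to this derivation.
So O(d) holds, i.e. F(¬d). The claim follows.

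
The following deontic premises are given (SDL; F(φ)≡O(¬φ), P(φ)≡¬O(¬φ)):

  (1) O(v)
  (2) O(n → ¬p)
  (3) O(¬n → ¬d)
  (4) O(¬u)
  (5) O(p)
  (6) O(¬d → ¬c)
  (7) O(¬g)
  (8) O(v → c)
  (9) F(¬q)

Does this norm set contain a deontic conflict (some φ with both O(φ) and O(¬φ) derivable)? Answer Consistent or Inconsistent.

Premise 5 states O(p) outright.
Premise 2, O(n → ¬p), contraposes to O(p → ¬n); with O(p) we get O(¬n).
With premise 3, O(¬n → ¬d), the K-axiom yields O(¬d).
Premise 6 is O(¬d → ¬c); since O(¬d), deontic closure gives O(¬c).
Premise 8, O(v → c), contraposes to O(¬c → ¬v); with O(¬c) we get O(¬v).
However, premise 1 gives O(v).
We now have both O(¬v) and O(v) — v is simultaneously obligatory and forbidden, violating the D-axiom.

Inconsistent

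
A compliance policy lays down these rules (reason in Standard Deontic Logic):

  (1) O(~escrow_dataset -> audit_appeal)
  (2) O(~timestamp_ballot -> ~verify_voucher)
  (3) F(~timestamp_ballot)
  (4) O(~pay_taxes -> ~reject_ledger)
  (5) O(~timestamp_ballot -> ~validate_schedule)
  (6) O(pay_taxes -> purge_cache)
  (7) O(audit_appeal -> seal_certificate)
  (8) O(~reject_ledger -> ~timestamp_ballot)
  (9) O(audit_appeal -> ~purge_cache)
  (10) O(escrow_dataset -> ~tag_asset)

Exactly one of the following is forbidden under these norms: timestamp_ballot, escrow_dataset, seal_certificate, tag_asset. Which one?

Premise 3, F(~timestamp_ballot), is equivalent to O(timestamp_ballot).
Premise 8, O(~reject_ledger -> ~timestamp_ballot), contraposes to O(timestamp_ballot -> reject_ledger); with O(timestamp_ballot) we get O(reject_ledger).
The contrapositive of premise 4 (O(~pay_taxes -> ~reject_ledger)) is O(reject_ledger -> pay_taxes), and O(reject_ledger) is already established, so O(pay_taxes).
Applying K to premise 6 (O(pay_taxes -> purge_cache)) and O(pay_taxes) yields O(purge_cache).
The contrapositive of premise 9 (O(audit_appeal -> ~purge_cache)) is O(purge_cache -> ~audit_appeal), and O(purge_cache) is already established, so O(~audit_appeal).
Premise 1 is O(~escrow_dataset -> audit_appeal); contrapositively O(~audit_appeal -> escrow_dataset). Since O(~audit_appeal) holds, K gives O(escrow_dataset).
From O(escrow_dataset) and premise 10, O(escrow_dataset -> ~tag_asset), we obtain O(~tag_asset).
So O(~tag_asset) holds, i.e. tag_asset is forbidden. None of the other listed options is forbidden under the premises.

tag_asset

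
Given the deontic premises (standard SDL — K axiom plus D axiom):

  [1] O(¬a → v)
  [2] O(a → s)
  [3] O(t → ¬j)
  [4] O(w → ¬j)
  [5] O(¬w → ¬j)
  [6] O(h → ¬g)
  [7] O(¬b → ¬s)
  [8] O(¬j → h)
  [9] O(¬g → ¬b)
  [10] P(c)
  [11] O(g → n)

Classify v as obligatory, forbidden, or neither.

Obligatory

Premises 4 and 5 cover both cases: O(w → ¬j) and O(¬w → ¬j). Since w ∨ ¬w is a tautology, O(¬j) follows.
From O(¬j) and premise 8, O(¬j → h), we obtain O(h).
Premise 6 is O(h → ¬g); since O(h), deontic closure gives O(¬g).
With premise 9, O(¬g → ¬b), the K-axiom yields O(¬b).
Premise 7 is O(¬b → ¬s); since O(¬b), deontic closure gives O(¬s).
Premise 2, O(a → s), contraposes to O(¬s → ¬a); with O(¬s) we get O(¬a).
From O(¬a) and premise 1, O(¬a → v), we obtain O(v).
Premises 3, 10, 11 do not contribute to this derivation.
Hence v is obligatory.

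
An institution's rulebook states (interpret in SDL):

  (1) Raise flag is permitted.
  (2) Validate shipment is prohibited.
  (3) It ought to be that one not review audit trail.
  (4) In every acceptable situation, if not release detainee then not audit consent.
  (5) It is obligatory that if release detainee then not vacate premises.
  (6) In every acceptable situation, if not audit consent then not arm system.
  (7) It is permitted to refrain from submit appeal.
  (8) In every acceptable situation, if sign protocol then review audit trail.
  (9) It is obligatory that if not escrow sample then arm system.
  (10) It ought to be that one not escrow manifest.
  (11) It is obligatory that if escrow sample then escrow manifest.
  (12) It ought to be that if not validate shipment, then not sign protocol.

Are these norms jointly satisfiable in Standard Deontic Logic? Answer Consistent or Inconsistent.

Consistent

Premise 8 is O(sign_protocol → review_audit_trail), but O(sign_protocol) is not derivable from the premises, so it does not yield O(review_audit_trail).
So O(review_audit_trail) is not derivable, and the apparent clash with O(¬review_audit_trail) does not arise.
A world satisfying every obligation exists (e.g. arm_system=true, audit_consent=true, escrow_manifest=false, escrow_sample=false, raise_flag=false, release_detainee=true, review_audit_trail=false, sign_protocol=false, submit_appeal=false, vacate_premises=false, validate_shipment=false); no atom is both obligatory and forbidden, so the set is consistent.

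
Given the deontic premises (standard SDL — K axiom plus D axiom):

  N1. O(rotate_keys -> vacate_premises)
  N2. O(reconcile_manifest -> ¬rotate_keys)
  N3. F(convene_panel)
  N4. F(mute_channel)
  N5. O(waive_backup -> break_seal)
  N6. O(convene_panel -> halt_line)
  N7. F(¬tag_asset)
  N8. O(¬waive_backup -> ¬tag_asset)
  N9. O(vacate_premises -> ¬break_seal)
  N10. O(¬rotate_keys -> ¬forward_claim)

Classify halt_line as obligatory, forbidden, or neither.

Neither

Premise 6 is O(convene_panel -> halt_line), but O(convene_panel) is not derivable from the premises, so it does not yield O(halt_line).
No premise or chain of K-axiom applications forces O(halt_line), and none forces O(¬halt_line). So halt_line is neither obligatory nor forbidden under these norms.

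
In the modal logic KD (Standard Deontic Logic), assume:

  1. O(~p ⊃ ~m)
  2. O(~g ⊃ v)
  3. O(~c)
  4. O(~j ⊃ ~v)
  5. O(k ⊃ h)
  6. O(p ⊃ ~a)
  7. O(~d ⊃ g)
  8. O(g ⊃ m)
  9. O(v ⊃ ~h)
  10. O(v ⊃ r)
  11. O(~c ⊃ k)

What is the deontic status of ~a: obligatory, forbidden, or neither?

Premise 3 states O(~c) outright.
Premise 11 is O(~c ⊃ k); since O(~c), deontic closure gives O(k).
Premise 5 is O(k ⊃ h); since O(k), deontic closure gives O(h).
Premise 9, O(v ⊃ ~h), contraposes to O(h ⊃ ~v); with O(h) we get O(~v).
The contrapositive of premise 2 (O(~g ⊃ v)) is O(~v ⊃ g), and O(~v) is already established, so O(g).
Premise 8 is O(g ⊃ m); since O(g), deontic closure gives O(m).
Premise 1, O(~p ⊃ ~m), contraposes to O(m ⊃ p); with O(m) we get O(p).
With premise 6, O(p ⊃ ~a), the K-axiom yields O(~a).
Premises 4, 7, 10 do not contribute to this derivation.
Hence ~a is obligatory.

Obligatory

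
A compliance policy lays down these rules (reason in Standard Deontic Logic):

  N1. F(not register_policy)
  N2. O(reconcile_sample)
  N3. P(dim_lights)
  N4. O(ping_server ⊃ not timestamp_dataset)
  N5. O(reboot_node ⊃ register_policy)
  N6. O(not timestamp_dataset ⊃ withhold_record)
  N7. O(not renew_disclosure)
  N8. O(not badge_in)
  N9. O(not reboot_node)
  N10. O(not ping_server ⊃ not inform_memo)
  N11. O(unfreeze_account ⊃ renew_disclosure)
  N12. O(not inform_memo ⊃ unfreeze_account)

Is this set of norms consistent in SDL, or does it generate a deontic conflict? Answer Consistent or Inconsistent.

Premise 5 is O(reboot_node ⊃ register_policy); even if O(register_policy) held, inferring O(reboot_node) would be affirming the consequent — invalid.
So O(reboot_node) is not derivable, and the apparent clash with O(not reboot_node) does not arise.
A world satisfying every obligation exists (e.g. badge_in=false, dim_lights=false, inform_memo=true, ping_server=true, reboot_node=false, reconcile_sample=true, register_policy=true, renew_disclosure=false, timestamp_dataset=false, unfreeze_account=false, withhold_record=true); no atom is both obligatory and forbidden, so the set is consistent.

Consistent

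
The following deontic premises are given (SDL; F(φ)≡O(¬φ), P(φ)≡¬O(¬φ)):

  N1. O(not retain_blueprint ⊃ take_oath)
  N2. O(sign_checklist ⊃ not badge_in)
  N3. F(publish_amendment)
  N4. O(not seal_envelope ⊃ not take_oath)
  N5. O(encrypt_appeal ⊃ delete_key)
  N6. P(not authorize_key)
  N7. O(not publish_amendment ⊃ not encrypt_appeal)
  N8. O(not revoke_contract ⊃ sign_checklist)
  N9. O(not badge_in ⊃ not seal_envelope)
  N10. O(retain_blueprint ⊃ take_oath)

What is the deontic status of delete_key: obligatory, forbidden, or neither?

Neither

Premise 5 is O(encrypt_appeal ⊃ delete_key), but O(encrypt_appeal) is not derivable from the premises, so it does not yield O(delete_key).
No premise or chain of K-axiom applications forces O(delete_key), and none forces O(not delete_key). So delete_key is neither obligatory nor forbidden under these norms.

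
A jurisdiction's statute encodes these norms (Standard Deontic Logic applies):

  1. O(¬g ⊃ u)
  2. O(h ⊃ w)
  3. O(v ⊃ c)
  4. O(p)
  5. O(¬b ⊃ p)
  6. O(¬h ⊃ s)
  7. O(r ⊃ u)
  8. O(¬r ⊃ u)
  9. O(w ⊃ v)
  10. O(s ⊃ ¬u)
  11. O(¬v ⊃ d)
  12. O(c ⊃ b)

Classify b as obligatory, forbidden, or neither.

By case analysis on r: premise 7 gives O(r ⊃ u) and premise 8 gives O(¬r ⊃ u), so O(u) either way.
The contrapositive of premise 10 (O(s ⊃ ¬u)) is O(u ⊃ ¬s), and O(u) is already established, so O(¬s).
Premise 6, O(¬h ⊃ s), contraposes to O(¬s ⊃ h); with O(¬s) we get O(h).
Premise 2 is O(h ⊃ w); since O(h), deontic closure gives O(w).
From O(w) and premise 9, O(w ⊃ v), we obtain O(v).
From O(v) and premise 3, O(v ⊃ c), we obtain O(c).
Applying K to premise 12 (O(c ⊃ b)) and O(c) yields O(b).
Premises 1, 4, 5, 11 do not contribute to this derivation.
Hence b is obligatory.

Obligatory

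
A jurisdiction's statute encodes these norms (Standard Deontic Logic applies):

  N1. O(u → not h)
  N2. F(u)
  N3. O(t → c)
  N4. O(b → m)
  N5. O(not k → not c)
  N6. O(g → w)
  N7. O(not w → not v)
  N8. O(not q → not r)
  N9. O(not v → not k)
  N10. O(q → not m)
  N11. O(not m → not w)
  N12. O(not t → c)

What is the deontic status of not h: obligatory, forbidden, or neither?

Premise 1 is O(u → not h), but O(u) is not derivable from the premises, so it does not yield O(not h).
No premise or chain of K-axiom applications forces O(not h), and none forces O(h). So not h is neither obligatory nor forbidden under these norms.

Neither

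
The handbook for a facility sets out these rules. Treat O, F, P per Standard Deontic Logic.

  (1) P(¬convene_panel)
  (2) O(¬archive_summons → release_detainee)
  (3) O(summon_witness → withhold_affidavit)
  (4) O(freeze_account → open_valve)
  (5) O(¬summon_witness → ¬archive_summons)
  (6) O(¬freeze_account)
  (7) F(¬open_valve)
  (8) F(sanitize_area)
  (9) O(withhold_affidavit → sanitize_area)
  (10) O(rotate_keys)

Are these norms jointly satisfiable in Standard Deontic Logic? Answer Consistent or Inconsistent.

Consistent

Premise 4 is O(freeze_account → open_valve); even if O(open_valve) held, inferring O(freeze_account) would be affirming the consequent — invalid.
So O(freeze_account) is not derivable, and the apparent clash with O(¬freeze_account) does not arise.
A world satisfying every obligation exists (e.g. archive_summons=false, convene_panel=false, freeze_account=false, open_valve=true, release_detainee=true, rotate_keys=true, sanitize_area=false, summon_witness=false, withhold_affidavit=false); no atom is both obligatory and forbidden, so the set is consistent.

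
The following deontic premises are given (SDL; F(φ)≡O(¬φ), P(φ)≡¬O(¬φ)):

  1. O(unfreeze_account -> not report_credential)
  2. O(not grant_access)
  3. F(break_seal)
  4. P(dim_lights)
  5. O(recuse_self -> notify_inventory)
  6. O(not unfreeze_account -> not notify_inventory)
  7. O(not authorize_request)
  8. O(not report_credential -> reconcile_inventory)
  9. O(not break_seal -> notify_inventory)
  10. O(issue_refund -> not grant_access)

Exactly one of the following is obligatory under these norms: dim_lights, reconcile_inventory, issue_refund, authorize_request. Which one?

Premise 3, F(break_seal), is equivalent to O(not break_seal).
With premise 9, O(not break_seal -> notify_inventory), the K-axiom yields O(notify_inventory).
The contrapositive of premise 6 (O(not unfreeze_account -> not notify_inventory)) is O(notify_inventory -> unfreeze_account), and O(notify_inventory) is already established, so O(unfreeze_account).
Premise 1 is O(unfreeze_account -> not report_credential); since O(unfreeze_account), deontic closure gives O(not report_credential).
With premise 8, O(not report_credential -> reconcile_inventory), the K-axiom yields O(reconcile_inventory).
So O(reconcile_inventory) holds — reconcile_inventory is obligatory. None of the other listed options is made obligatory by any chain of premises.

reconcile_inventory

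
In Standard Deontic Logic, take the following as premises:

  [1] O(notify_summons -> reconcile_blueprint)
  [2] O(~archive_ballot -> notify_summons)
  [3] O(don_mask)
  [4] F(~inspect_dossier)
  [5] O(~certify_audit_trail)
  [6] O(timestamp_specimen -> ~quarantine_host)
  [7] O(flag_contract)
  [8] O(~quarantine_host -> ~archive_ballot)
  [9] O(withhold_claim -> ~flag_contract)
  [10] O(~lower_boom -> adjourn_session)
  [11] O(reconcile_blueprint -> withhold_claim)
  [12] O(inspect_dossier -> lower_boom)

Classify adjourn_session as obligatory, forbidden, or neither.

Neither

Premise 10 is O(~lower_boom -> adjourn_session), but O(~lower_boom) is not derivable from the premises, so it does not yield O(adjourn_session).
No premise or chain of K-axiom applications forces O(adjourn_session), and none forces O(~adjourn_session). So adjourn_session is neither obligatory nor forbidden under these norms.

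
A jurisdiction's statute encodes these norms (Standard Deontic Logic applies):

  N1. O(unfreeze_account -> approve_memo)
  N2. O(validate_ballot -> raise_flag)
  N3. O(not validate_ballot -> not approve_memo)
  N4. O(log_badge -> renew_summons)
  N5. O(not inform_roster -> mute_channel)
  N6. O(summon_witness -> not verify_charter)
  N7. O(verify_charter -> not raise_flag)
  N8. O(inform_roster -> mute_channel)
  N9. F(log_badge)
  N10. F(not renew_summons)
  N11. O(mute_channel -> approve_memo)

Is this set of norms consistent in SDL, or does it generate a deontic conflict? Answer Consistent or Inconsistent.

Consistent

Premise 4 is O(log_badge -> renew_summons); even if O(renew_summons) held, inferring O(log_badge) would be affirming the consequent — invalid.
So O(log_badge) is not derivable, and the apparent clash with O(not log_badge) does not arise.
A world satisfying every obligation exists (e.g. approve_memo=true, inform_roster=false, log_badge=false, mute_channel=true, raise_flag=true, renew_summons=true, summon_witness=false, unfreeze_account=false, validate_ballot=true, verify_charter=false); no atom is both obligatory and forbidden, so the set is consistent.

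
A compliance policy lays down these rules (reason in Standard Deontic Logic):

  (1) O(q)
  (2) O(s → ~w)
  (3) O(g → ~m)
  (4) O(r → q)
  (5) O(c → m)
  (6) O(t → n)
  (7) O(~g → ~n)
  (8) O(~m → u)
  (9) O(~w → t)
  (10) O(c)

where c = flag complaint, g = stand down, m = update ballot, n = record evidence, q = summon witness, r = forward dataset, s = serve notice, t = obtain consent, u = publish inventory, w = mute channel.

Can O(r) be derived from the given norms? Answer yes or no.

Premise 4 is O(r → q); even if O(q) held, inferring O(r) would be affirming the consequent — invalid.
No other premise forces O(r). An ideal world satisfying every premise can still have r false, so O(r) is not derivable.

No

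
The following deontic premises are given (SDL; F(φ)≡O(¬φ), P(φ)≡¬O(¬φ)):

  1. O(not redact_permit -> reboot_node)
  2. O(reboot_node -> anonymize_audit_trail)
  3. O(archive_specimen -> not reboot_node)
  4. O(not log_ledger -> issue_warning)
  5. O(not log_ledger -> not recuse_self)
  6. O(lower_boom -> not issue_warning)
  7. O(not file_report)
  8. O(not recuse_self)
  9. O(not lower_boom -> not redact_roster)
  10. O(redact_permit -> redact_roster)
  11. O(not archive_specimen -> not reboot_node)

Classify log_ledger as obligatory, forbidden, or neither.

Premises 3 and 11 are O(archive_specimen -> not reboot_node) and O(not archive_specimen -> not reboot_node); every ideal world satisfies archive_specimen or not archive_specimen, so in either case not reboot_node holds — hence O(not reboot_node).
Premise 1 is O(not redact_permit -> reboot_node); contrapositively O(not reboot_node -> redact_permit). Since O(not reboot_node) holds, K gives O(redact_permit).
Premise 10 is O(redact_permit -> redact_roster); since O(redact_permit), deontic closure gives O(redact_roster).
The contrapositive of premise 9 (O(not lower_boom -> not redact_roster)) is O(redact_roster -> lower_boom), and O(redact_roster) is already established, so O(lower_boom).
With premise 6, O(lower_boom -> not issue_warning), the K-axiom yields O(not issue_warning).
Premise 4 is O(not log_ledger -> issue_warning); contrapositively O(not issue_warning -> log_ledger). Since O(not issue_warning) holds, K gives O(log_ledger).
Premises 2, 5, 7, 8 do not contribute to this derivation.
Hence log_ledger is obligatory.

Obligatory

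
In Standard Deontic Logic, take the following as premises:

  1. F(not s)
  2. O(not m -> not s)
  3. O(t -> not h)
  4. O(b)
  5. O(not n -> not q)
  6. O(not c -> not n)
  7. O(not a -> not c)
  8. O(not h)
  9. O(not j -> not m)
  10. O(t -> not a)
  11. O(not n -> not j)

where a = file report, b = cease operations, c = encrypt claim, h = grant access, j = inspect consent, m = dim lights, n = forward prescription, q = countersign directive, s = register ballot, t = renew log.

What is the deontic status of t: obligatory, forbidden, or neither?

Premise 1, F(not s), is equivalent to O(s).
Premise 2, O(not m -> not s), contraposes to O(s -> m); with O(s) we get O(m).
Premise 9 is O(not j -> not m); contrapositively O(m -> j). Since O(m) holds, K gives O(j).
Premise 11, O(not n -> not j), contraposes to O(j -> n); with O(j) we get O(n).
Premise 6 is O(not c -> not n); contrapositively O(n -> c). Since O(n) holds, K gives O(c).
Premise 7, O(not a -> not c), contraposes to O(c -> a); with O(c) we get O(a).
Premise 10 is O(t -> not a); contrapositively O(a -> not t). Since O(a) holds, K gives O(not t).
Premises 3, 4, 5, 8 do not contribute to this derivation.
Thus O(not t), which is F(t): t is forbidden.

Forbidden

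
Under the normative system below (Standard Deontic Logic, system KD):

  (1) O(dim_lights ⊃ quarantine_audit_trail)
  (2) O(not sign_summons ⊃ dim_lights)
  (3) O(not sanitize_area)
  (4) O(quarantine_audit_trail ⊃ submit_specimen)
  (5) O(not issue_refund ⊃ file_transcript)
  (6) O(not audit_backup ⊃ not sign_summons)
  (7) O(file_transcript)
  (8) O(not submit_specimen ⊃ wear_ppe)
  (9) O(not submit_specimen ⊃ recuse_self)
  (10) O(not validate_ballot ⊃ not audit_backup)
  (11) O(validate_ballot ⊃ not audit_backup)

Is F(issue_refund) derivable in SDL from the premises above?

Premise 5 is O(not issue_refund ⊃ file_transcript); even if O(file_transcript) held, inferring O(not issue_refund) would be affirming the consequent — invalid.
No other premise forces O(not issue_refund). An ideal world satisfying every premise can still have issue_refund true, so F(issue_refund) is not derivable.

No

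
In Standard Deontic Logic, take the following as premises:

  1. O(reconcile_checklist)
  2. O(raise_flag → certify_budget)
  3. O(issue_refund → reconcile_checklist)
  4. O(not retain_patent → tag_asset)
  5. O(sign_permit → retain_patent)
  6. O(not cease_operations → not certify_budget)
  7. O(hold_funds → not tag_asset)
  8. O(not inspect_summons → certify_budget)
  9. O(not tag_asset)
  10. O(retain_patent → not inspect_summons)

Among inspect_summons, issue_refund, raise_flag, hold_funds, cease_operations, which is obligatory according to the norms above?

cease_operations

Premise 9 states O(not tag_asset) outright.
Premise 4 is O(not retain_patent → tag_asset); contrapositively O(not tag_asset → retain_patent). Since O(not tag_asset) holds, K gives O(retain_patent).
Premise 10 is O(retain_patent → not inspect_summons); since O(retain_patent), deontic closure gives O(not inspect_summons).
From O(not inspect_summons) and premise 8, O(not inspect_summons → certify_budget), we obtain O(certify_budget).
Premise 6 is O(not cease_operations → not certify_budget); contrapositively O(certify_budget → cease_operations). Since O(certify_budget) holds, K gives O(cease_operations).
So O(cease_operations) holds — cease_operations is obligatory. None of the other listed options is made obligatory by any chain of premises.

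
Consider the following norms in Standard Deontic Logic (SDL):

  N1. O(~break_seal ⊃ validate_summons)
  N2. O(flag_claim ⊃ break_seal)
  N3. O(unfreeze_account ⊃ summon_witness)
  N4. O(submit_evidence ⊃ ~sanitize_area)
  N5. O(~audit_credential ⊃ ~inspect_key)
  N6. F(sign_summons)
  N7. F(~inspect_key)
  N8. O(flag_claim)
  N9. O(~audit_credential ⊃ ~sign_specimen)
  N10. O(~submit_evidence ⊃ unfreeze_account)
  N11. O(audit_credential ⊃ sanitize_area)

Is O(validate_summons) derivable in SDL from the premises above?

Premise 1 is O(~break_seal ⊃ validate_summons), but O(~break_seal) is not derivable from the premises, so it does not yield O(validate_summons).
No other premise forces O(validate_summons). An ideal world satisfying every premise can still have validate_summons false, so O(validate_summons) is not derivable.

No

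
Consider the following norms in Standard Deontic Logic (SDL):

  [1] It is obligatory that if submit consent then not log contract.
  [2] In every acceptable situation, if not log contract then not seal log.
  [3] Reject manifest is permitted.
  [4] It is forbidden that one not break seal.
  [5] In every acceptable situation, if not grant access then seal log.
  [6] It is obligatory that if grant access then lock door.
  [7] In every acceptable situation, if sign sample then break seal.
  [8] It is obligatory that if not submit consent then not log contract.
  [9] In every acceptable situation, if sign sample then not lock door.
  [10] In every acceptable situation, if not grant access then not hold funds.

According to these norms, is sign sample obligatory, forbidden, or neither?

Forbidden

Premises 8 and 1 cover both cases: O(¬submit_consent → ¬log_contract) and O(submit_consent → ¬log_contract). Since ¬submit_consent ∨ submit_consent is a tautology, O(¬log_contract) follows.
Applying K to premise 2 (O(¬log_contract → ¬seal_log)) and O(¬log_contract) yields O(¬seal_log).
The contrapositive of premise 5 (O(¬grant_access → seal_log)) is O(¬seal_log → grant_access), and O(¬seal_log) is already established, so O(grant_access).
From O(grant_access) and premise 6, O(grant_access → lock_door), we obtain O(lock_door).
Premise 9 is O(sign_sample → ¬lock_door); contrapositively O(lock_door → ¬sign_sample). Since O(lock_door) holds, K gives O(¬sign_sample).
Premises 3, 4, 7, 10 do not contribute to this derivation.
Thus O(¬sign_sample), which is F(sign_sample): sign_sample is forbidden.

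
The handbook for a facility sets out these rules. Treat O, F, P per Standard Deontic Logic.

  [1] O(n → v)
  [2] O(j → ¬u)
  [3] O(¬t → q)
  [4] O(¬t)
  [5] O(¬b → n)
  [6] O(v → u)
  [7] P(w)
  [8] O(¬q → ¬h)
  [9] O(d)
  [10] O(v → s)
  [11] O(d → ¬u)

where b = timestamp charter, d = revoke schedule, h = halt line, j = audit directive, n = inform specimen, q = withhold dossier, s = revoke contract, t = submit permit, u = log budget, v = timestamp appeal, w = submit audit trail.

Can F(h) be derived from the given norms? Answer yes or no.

Premise 8 is O(¬q → ¬h), but O(¬q) is not derivable from the premises, so it does not yield O(¬h).
No other premise forces O(¬h). An ideal world satisfying every premise can still have h true, so F(h) is not derivable.

No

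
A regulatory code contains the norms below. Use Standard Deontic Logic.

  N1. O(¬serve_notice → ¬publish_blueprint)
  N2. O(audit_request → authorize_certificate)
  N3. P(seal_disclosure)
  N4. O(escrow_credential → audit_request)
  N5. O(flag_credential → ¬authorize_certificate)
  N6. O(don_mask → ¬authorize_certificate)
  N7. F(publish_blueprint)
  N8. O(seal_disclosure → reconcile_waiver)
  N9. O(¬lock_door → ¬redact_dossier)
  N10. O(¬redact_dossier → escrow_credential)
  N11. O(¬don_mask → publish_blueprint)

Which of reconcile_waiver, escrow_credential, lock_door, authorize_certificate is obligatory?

lock_door

Premise 7, F(publish_blueprint), is equivalent to O(¬publish_blueprint).
Premise 11 is O(¬don_mask → publish_blueprint); contrapositively O(¬publish_blueprint → don_mask). Since O(¬publish_blueprint) holds, K gives O(don_mask).
Premise 6 is O(don_mask → ¬authorize_certificate); since O(don_mask), deontic closure gives O(¬authorize_certificate).
Premise 2, O(audit_request → authorize_certificate), contraposes to O(¬authorize_certificate → ¬audit_request); with O(¬authorize_certificate) we get O(¬audit_request).
The contrapositive of premise 4 (O(escrow_credential → audit_request)) is O(¬audit_request → ¬escrow_credential), and O(¬audit_request) is already established, so O(¬escrow_credential).
Premise 10, O(¬redact_dossier → escrow_credential), contraposes to O(¬escrow_credential → redact_dossier); with O(¬escrow_credential) we get O(redact_dossier).
The contrapositive of premise 9 (O(¬lock_door → ¬redact_dossier)) is O(redact_dossier → lock_door), and O(redact_dossier) is already established, so O(lock_door).
So O(lock_door) holds — lock_door is obligatory. None of the other listed options is made obligatory by any chain of premises.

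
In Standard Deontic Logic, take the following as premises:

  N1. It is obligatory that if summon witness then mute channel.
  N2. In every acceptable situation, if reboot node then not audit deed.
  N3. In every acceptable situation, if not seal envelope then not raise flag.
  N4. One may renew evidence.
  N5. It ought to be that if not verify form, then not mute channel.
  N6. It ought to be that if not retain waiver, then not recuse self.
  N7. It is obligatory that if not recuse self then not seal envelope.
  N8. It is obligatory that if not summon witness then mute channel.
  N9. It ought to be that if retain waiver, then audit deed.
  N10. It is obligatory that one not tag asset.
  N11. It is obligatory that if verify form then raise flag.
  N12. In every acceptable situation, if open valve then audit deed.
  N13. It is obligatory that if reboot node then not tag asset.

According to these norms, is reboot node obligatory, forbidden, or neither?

Forbidden

Premises 1 and 8 cover both cases: O(summon_witness → mute_channel) and O(¬summon_witness → mute_channel). Since summon_witness ∨ ¬summon_witness is a tautology, O(mute_channel) follows.
Premise 5 is O(¬verify_form → ¬mute_channel); contrapositively O(mute_channel → verify_form). Since O(mute_channel) holds, K gives O(verify_form).
Applying K to premise 11 (O(verify_form → raise_flag)) and O(verify_form) yields O(raise_flag).
Premise 3, O(¬seal_envelope → ¬raise_flag), contraposes to O(raise_flag → seal_envelope); with O(raise_flag) we get O(seal_envelope).
Premise 7 is O(¬recuse_self → ¬seal_envelope); contrapositively O(seal_envelope → recuse_self). Since O(seal_envelope) holds, K gives O(recuse_self).
The contrapositive of premise 6 (O(¬retain_waiver → ¬recuse_self)) is O(recuse_self → retain_waiver), and O(recuse_self) is already established, so O(retain_waiver).
Applying K to premise 9 (O(retain_waiver → audit_deed)) and O(retain_waiver) yields O(audit_deed).
Premise 2, O(reboot_node → ¬audit_deed), contraposes to O(audit_deed → ¬reboot_node); with O(audit_deed) we get O(¬reboot_node).
Premises 4, 10, 12, 13 do not contribute to this derivation.
Thus O(¬reboot_node), which is F(reboot_node): reboot_node is forbidden.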